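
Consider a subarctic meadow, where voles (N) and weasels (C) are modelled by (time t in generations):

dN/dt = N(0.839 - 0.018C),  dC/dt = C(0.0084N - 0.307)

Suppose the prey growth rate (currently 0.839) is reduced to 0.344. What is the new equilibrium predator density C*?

At the interior fixed point, setting dN/dt = 0 with N > 0 fixes C* = (prey growth rate)/(NC coefficient) — independent of the other coefficients.
With the change, C* = 0.344/0.018 = 19.1; it falls from 46.6.

C* ≈ 19.1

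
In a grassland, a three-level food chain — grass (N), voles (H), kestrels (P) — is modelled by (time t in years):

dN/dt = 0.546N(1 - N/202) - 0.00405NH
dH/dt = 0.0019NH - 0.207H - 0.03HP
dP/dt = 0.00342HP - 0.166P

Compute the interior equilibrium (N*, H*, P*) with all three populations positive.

N* ≈ 129, H* ≈ 48.5, P* ≈ 1.29

From dP/dt = 0: 0.00342H* = 0.166, so H* = 48.5.
From dN/dt = 0: 0.546(1 - N*/202) = 0.00405·48.5, giving N* = 202·(1 - 0.36) = 129.
From dH/dt = 0: 0.0019·129 - 0.207 = 0.03P*, so P* = 0.0386/0.03 = 1.29.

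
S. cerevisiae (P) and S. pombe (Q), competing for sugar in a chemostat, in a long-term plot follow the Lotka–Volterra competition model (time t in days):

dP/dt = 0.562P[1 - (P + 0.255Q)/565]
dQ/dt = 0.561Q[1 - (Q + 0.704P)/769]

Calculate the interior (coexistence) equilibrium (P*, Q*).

Setting both brackets to zero gives the nullclines P + 0.255Q = 565 and 0.704P + Q = 769.
Substituting Q = 769 - 0.704P into the first: P(1 - 0.255·0.704) = 565 - 0.255·769.
So P* = 369/0.82 = 450, and then Q* = 769 - 0.704·450 = 452.

P* ≈ 450, Q* ≈ 452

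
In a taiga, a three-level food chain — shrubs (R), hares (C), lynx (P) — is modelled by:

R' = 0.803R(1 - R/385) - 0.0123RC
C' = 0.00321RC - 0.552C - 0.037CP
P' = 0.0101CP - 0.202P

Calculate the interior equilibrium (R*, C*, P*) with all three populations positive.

R* ≈ 267, C* ≈ 20, P* ≈ 8.25

From dP/dt = 0: 0.0101C* = 0.202, so C* = 20.
From dR/dt = 0: 0.803(1 - R*/385) = 0.0123·20, giving R* = 385·(1 - 0.306) = 267.
From dC/dt = 0: 0.00321·267 - 0.552 = 0.037P*, so P* = 0.305/0.037 = 8.25.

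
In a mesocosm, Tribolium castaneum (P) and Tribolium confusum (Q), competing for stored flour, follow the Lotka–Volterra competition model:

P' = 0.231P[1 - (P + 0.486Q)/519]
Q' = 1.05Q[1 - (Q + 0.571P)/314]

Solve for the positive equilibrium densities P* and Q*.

P* ≈ 507, Q* ≈ 24.4

Setting both brackets to zero gives the nullclines P + 0.486Q = 519 and 0.571P + Q = 314.
Substituting Q = 314 - 0.571P into the first: P(1 - 0.486·0.571) = 519 - 0.486·314.
So P* = 366/0.722 = 507, and then Q* = 314 - 0.571·507 = 24.4.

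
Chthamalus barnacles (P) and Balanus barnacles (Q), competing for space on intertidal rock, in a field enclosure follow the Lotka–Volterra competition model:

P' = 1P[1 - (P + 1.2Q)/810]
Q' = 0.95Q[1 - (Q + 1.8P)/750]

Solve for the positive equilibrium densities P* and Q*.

Setting both brackets to zero gives the nullclines P + 1.2Q = 810 and 1.8P + Q = 750.
Substituting Q = 750 - 1.8P into the first: P(1 - 1.2·1.8) = 810 - 1.2·750.
So P* = -90/-1.16 = 77.6, and then Q* = 750 - 1.8·77.6 = 610.

P* ≈ 77.6, Q* ≈ 610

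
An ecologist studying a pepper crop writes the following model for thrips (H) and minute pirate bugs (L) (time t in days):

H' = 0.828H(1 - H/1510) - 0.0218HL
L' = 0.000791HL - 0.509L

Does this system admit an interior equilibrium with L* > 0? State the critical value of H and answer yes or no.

Threshold H = 643; K > 643, so yes, the predator persists.

The predator equation gives dL/dt > 0 only when H > 0.509/0.000791 = 643.
Without the predator, H → K = 1510. Since 1510 > 643, the predator can invade and persist.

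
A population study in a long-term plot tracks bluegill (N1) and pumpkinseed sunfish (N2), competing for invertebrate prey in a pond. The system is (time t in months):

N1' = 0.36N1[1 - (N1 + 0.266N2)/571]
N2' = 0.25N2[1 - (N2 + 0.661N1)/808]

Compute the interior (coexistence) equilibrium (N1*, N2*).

Setting both brackets to zero gives the nullclines N1 + 0.266N2 = 571 and 0.661N1 + N2 = 808.
Substituting N2 = 808 - 0.661N1 into the first: N1(1 - 0.266·0.661) = 571 - 0.266·808.
So N1* = 356/0.824 = 432, and then N2* = 808 - 0.661·432 = 522.

N1* ≈ 432, N2* ≈ 522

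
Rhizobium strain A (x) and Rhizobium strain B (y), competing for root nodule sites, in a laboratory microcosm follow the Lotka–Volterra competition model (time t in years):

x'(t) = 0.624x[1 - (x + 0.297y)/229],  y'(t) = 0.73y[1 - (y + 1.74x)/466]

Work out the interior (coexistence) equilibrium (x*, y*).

Setting both brackets to zero gives the nullclines x + 0.297y = 229 and 1.74x + y = 466.
Substituting y = 466 - 1.74x into the first: x(1 - 0.297·1.74) = 229 - 0.297·466.
So x* = 90.6/0.483 = 187, and then y* = 466 - 1.74·187 = 140.

x* ≈ 187, y* ≈ 140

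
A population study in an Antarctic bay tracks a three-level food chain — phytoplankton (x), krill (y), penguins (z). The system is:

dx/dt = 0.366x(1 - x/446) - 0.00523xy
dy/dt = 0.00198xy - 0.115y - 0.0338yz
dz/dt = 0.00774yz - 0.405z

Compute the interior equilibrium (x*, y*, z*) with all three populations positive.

From dz/dt = 0: 0.00774y* = 0.405, so y* = 52.3.
From dx/dt = 0: 0.366(1 - x*/446) = 0.00523·52.3, giving x* = 446·(1 - 0.748) = 113.
From dy/dt = 0: 0.00198·113 - 0.115 = 0.0338z*, so z* = 0.108/0.0338 = 3.19.

x* ≈ 113, y* ≈ 52.3, z* ≈ 3.19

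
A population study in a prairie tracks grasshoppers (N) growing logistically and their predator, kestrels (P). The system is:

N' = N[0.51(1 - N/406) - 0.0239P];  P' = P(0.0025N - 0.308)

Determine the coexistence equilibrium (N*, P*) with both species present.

From dP/dt = 0 with P > 0: 0.0025N* = 0.308, so N* = 123.
Substitute into dN/dt = 0: 0.51(1 - 123/406) = 0.0239P*.
The bracket is 0.697, giving P* = 0.355/0.0239 = 14.9.

N* ≈ 123, P* ≈ 14.9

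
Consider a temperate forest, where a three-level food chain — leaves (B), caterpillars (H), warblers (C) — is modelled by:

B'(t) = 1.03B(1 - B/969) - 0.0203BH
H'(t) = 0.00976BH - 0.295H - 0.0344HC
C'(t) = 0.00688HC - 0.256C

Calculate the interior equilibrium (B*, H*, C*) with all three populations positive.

B* ≈ 258, H* ≈ 37.2, C* ≈ 64.7

From dC/dt = 0: 0.00688H* = 0.256, so H* = 37.2.
From dB/dt = 0: 1.03(1 - B*/969) = 0.0203·37.2, giving B* = 969·(1 - 0.733) = 258.
From dH/dt = 0: 0.00976·258 - 0.295 = 0.0344C*, so C* = 2.23/0.0344 = 64.7.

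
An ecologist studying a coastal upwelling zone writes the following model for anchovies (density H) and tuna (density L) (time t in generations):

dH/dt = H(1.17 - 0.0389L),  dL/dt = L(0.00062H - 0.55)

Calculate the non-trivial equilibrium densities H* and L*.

Set dL/dt = 0 with L > 0: 0.00062H - 0.55 = 0, so H* = 0.55/0.00062 = 887.
Set dH/dt = 0 with H > 0: 1.17 - 0.0389L = 0, so L* = 1.17/0.0389 = 30.1.

H* ≈ 887, L* ≈ 30.1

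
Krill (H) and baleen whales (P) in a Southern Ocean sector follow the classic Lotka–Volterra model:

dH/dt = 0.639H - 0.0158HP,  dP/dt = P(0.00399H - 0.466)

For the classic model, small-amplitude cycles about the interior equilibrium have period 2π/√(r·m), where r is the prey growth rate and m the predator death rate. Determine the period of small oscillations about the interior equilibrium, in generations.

Here r = 0.639 and m = 0.466, so r·m = 0.298.
ω = √0.298 = 0.546 per generation, hence T = 2π/ω ≈ 11.5 generations.

T ≈ 11.5 generations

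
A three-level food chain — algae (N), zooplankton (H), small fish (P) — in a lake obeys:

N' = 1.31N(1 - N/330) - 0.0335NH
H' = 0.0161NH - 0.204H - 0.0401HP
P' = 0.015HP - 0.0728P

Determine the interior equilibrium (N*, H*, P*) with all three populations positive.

N* ≈ 289, H* ≈ 4.85, P* ≈ 111

From dP/dt = 0: 0.015H* = 0.0728, so H* = 4.85.
From dN/dt = 0: 1.31(1 - N*/330) = 0.0335·4.85, giving N* = 330·(1 - 0.124) = 289.
From dH/dt = 0: 0.0161·289 - 0.204 = 0.0401P*, so P* = 4.45/0.0401 = 111.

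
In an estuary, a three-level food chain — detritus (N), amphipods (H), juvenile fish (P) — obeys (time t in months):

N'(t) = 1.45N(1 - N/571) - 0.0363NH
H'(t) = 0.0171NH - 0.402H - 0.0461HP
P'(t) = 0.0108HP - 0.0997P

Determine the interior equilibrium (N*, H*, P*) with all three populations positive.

N* ≈ 439, H* ≈ 9.23, P* ≈ 154

From dP/dt = 0: 0.0108H* = 0.0997, so H* = 9.23.
From dN/dt = 0: 1.45(1 - N*/571) = 0.0363·9.23, giving N* = 571·(1 - 0.231) = 439.
From dH/dt = 0: 0.0171·439 - 0.402 = 0.0461P*, so P* = 7.11/0.0461 = 154.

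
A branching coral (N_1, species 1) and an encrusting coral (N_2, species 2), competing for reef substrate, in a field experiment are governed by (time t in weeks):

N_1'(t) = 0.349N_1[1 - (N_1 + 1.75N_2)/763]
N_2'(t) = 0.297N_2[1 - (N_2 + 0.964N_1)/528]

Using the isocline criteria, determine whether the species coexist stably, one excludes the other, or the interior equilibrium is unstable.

unstable coexistence (outcome depends on initial conditions)

Compare the nullcline intercepts: K1/α12 = 763/1.75 = 436 < K2 = 528; K2/α21 = 528/0.964 = 548 < K1 = 763.
Since both are reversed, neither can invade when rare; the interior point is a saddle.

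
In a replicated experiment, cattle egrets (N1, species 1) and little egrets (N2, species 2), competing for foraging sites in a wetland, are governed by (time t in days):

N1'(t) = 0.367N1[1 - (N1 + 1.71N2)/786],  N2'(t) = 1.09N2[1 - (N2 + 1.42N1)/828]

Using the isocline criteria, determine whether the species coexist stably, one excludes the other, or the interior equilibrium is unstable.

unstable coexistence (outcome depends on initial conditions)

Compare the nullcline intercepts: K1/α12 = 786/1.71 = 460 < K2 = 828; K2/α21 = 828/1.42 = 583 < K1 = 786.
Since both are reversed, neither can invade when rare; the interior point is a saddle.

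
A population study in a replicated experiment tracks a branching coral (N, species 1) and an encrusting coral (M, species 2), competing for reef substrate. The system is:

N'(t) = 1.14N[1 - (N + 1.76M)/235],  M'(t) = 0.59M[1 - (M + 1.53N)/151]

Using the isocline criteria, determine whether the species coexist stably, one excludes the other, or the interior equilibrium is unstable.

Compare the nullcline intercepts: K1/α12 = 235/1.76 = 134 < K2 = 151; K2/α21 = 151/1.53 = 98.7 < K1 = 235.
Since both are reversed, neither can invade when rare; the interior point is a saddle.

unstable coexistence (outcome depends on initial conditions)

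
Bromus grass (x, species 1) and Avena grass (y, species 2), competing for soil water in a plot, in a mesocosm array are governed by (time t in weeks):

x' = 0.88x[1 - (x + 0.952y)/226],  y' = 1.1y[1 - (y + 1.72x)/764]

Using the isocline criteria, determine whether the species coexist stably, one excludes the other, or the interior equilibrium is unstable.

Compare the nullcline intercepts: K1/α12 = 226/0.952 = 237 < K2 = 764; K2/α21 = 764/1.72 = 444 > K1 = 226.
Since the inequalities point opposite ways, species 2 can invade but species 1 cannot.

species 2 excludes species 1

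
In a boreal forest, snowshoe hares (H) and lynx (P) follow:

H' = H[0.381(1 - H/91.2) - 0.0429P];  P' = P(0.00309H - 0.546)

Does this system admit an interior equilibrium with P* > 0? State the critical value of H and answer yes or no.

Threshold H = 177; K < 177, so no, the predator goes extinct.

The predator equation gives dP/dt > 0 only when H > 0.546/0.00309 = 177.
Without the predator, H → K = 91.2. Since 91.2 < 177, the predator cannot invade.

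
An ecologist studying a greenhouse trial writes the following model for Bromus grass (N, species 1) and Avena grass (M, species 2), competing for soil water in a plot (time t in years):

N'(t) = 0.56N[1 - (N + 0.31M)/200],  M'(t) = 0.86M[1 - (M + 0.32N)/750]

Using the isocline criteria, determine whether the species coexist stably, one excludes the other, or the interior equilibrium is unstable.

species 2 excludes species 1

Compare the nullcline intercepts: K1/α12 = 200/0.31 = 645 < K2 = 750; K2/α21 = 750/0.32 = 2340 > K1 = 200.
Since the inequalities point opposite ways, species 2 can invade but species 1 cannot.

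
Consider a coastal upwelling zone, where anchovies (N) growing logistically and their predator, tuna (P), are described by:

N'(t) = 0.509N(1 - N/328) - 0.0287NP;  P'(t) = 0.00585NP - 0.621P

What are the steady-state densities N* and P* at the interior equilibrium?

N* ≈ 106, P* ≈ 12

From dP/dt = 0 with P > 0: 0.00585N* = 0.621, so N* = 106.
Substitute into dN/dt = 0: 0.509(1 - 106/328) = 0.0287P*.
The bracket is 0.676, giving P* = 0.344/0.0287 = 12.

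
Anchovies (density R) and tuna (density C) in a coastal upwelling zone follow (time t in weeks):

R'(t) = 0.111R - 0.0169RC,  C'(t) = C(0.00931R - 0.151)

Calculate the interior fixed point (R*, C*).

R* ≈ 16.2, C* ≈ 6.57

Set dC/dt = 0 with C > 0: 0.00931R - 0.151 = 0, so R* = 0.151/0.00931 = 16.2.
Set dR/dt = 0 with R > 0: 0.111 - 0.0169C = 0, so C* = 0.111/0.0169 = 6.57.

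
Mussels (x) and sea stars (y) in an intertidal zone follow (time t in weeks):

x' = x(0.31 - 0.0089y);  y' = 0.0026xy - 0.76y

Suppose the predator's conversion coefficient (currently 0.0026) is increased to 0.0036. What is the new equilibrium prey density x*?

x* ≈ 211

At the interior fixed point, setting dy/dt = 0 with y > 0 fixes x* = (predator death rate)/(xy coefficient) — independent of the other coefficients.
With the change, x* = 0.76/0.0036 = 211; it falls from 292.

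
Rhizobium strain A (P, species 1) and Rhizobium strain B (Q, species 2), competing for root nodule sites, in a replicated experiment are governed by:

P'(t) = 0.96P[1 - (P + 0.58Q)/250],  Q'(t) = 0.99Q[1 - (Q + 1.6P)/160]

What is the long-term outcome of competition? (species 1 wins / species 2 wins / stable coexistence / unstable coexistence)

species 1 excludes species 2

Compare the nullcline intercepts: K1/α12 = 250/0.58 = 431 > K2 = 160; K2/α21 = 160/1.6 = 100 < K1 = 250.
Since the inequalities point opposite ways, species 1 can invade but species 2 cannot.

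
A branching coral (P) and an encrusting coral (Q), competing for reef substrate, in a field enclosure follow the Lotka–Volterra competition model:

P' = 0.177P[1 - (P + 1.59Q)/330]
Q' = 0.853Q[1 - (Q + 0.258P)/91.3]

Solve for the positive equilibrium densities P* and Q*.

Setting both brackets to zero gives the nullclines P + 1.59Q = 330 and 0.258P + Q = 91.3.
Substituting Q = 91.3 - 0.258P into the first: P(1 - 1.59·0.258) = 330 - 1.59·91.3.
So P* = 185/0.59 = 313, and then Q* = 91.3 - 0.258·313 = 10.4.

P* ≈ 313, Q* ≈ 10.4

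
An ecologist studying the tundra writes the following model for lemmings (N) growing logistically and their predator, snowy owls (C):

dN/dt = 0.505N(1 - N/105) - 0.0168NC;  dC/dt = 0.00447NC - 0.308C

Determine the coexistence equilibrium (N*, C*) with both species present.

N* ≈ 68.9, C* ≈ 10.3

From dC/dt = 0 with C > 0: 0.00447N* = 0.308, so N* = 68.9.
Substitute into dN/dt = 0: 0.505(1 - 68.9/105) = 0.0168C*.
The bracket is 0.344, giving C* = 0.174/0.0168 = 10.3.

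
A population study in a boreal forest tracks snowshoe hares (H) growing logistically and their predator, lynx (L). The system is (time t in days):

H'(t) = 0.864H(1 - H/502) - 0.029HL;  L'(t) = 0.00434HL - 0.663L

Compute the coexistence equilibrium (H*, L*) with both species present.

H* ≈ 153, L* ≈ 20.7

From dL/dt = 0 with L > 0: 0.00434H* = 0.663, so H* = 153.
Substitute into dH/dt = 0: 0.864(1 - 153/502) = 0.029L*.
The bracket is 0.696, giving L* = 0.601/0.029 = 20.7.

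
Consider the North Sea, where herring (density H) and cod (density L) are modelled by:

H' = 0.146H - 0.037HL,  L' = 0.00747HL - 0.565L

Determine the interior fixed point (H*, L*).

H* ≈ 75.6, L* ≈ 3.95

Set dL/dt = 0 with L > 0: 0.00747H - 0.565 = 0, so H* = 0.565/0.00747 = 75.6.
Set dH/dt = 0 with H > 0: 0.146 - 0.037L = 0, so L* = 0.146/0.037 = 3.95.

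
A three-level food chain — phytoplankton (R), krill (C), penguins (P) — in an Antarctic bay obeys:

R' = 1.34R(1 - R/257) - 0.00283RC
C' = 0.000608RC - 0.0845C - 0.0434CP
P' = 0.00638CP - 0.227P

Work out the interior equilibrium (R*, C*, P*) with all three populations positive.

From dP/dt = 0: 0.00638C* = 0.227, so C* = 35.6.
From dR/dt = 0: 1.34(1 - R*/257) = 0.00283·35.6, giving R* = 257·(1 - 0.0751) = 238.
From dC/dt = 0: 0.000608·238 - 0.0845 = 0.0434P*, so P* = 0.06/0.0434 = 1.38.

R* ≈ 238, C* ≈ 35.6, P* ≈ 1.38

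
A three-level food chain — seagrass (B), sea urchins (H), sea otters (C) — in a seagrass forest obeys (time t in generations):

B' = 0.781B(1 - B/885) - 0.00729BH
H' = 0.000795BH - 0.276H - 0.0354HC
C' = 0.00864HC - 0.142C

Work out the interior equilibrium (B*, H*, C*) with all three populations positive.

From dC/dt = 0: 0.00864H* = 0.142, so H* = 16.4.
From dB/dt = 0: 0.781(1 - B*/885) = 0.00729·16.4, giving B* = 885·(1 - 0.153) = 749.
From dH/dt = 0: 0.000795·749 - 0.276 = 0.0354C*, so C* = 0.32/0.0354 = 9.03.

B* ≈ 749, H* ≈ 16.4, C* ≈ 9.03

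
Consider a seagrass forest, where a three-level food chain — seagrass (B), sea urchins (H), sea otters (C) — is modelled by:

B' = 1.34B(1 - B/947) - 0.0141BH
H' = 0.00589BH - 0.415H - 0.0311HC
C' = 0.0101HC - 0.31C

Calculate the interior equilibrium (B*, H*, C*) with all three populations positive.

B* ≈ 641, H* ≈ 30.7, C* ≈ 108

From dC/dt = 0: 0.0101H* = 0.31, so H* = 30.7.
From dB/dt = 0: 1.34(1 - B*/947) = 0.0141·30.7, giving B* = 947·(1 - 0.323) = 641.
From dH/dt = 0: 0.00589·641 - 0.415 = 0.0311C*, so C* = 3.36/0.0311 = 108.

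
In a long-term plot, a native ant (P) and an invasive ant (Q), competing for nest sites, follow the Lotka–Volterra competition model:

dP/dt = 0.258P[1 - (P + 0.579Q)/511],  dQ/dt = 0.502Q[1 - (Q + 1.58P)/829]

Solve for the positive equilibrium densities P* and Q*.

P* ≈ 364, Q* ≈ 254

Setting both brackets to zero gives the nullclines P + 0.579Q = 511 and 1.58P + Q = 829.
Substituting Q = 829 - 1.58P into the first: P(1 - 0.579·1.58) = 511 - 0.579·829.
So P* = 31/0.0852 = 364, and then Q* = 829 - 1.58·364 = 254.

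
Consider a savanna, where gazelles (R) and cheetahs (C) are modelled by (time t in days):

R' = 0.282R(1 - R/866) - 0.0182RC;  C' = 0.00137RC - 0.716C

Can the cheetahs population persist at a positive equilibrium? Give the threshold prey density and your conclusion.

Threshold R = 523; K > 523, so yes, the predator persists.

The predator equation gives dC/dt > 0 only when R > 0.716/0.00137 = 523.
Without the predator, R → K = 866. Since 866 > 523, the predator can invade and persist.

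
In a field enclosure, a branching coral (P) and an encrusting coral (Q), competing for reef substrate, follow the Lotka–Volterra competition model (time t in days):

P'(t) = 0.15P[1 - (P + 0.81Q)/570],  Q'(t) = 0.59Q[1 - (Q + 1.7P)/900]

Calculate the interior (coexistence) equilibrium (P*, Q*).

Setting both brackets to zero gives the nullclines P + 0.81Q = 570 and 1.7P + Q = 900.
Substituting Q = 900 - 1.7P into the first: P(1 - 0.81·1.7) = 570 - 0.81·900.
So P* = -159/-0.377 = 422, and then Q* = 900 - 1.7·422 = 183.

P* ≈ 422, Q* ≈ 183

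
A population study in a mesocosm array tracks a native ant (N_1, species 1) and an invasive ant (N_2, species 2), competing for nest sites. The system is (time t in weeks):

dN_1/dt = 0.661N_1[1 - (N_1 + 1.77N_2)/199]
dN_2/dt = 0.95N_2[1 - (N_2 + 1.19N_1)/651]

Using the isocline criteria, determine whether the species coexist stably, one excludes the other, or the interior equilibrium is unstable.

Compare the nullcline intercepts: K1/α12 = 199/1.77 = 112 < K2 = 651; K2/α21 = 651/1.19 = 547 > K1 = 199.
Since the inequalities point opposite ways, species 2 can invade but species 1 cannot.

species 2 excludes species 1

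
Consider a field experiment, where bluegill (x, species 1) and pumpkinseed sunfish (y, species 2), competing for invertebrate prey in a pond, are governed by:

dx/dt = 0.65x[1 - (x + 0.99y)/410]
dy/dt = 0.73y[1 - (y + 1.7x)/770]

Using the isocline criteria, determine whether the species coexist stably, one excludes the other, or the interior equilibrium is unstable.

Compare the nullcline intercepts: K1/α12 = 410/0.99 = 414 < K2 = 770; K2/α21 = 770/1.7 = 453 > K1 = 410.
Since the inequalities point opposite ways, species 2 can invade but species 1 cannot.

species 2 excludes species 1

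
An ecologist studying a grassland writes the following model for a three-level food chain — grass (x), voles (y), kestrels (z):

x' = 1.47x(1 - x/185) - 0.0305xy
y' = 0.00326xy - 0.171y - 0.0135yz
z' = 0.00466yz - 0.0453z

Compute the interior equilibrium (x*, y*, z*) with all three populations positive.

From dz/dt = 0: 0.00466y* = 0.0453, so y* = 9.72.
From dx/dt = 0: 1.47(1 - x*/185) = 0.0305·9.72, giving x* = 185·(1 - 0.202) = 148.
From dy/dt = 0: 0.00326·148 - 0.171 = 0.0135z*, so z* = 0.31/0.0135 = 23.

x* ≈ 148, y* ≈ 9.72, z* ≈ 23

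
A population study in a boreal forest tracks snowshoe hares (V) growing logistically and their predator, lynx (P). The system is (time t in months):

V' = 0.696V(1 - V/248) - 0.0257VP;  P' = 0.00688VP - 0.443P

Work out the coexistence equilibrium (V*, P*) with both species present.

V* ≈ 64.4, P* ≈ 20.1

From dP/dt = 0 with P > 0: 0.00688V* = 0.443, so V* = 64.4.
Substitute into dV/dt = 0: 0.696(1 - 64.4/248) = 0.0257P*.
The bracket is 0.74, giving P* = 0.515/0.0257 = 20.1.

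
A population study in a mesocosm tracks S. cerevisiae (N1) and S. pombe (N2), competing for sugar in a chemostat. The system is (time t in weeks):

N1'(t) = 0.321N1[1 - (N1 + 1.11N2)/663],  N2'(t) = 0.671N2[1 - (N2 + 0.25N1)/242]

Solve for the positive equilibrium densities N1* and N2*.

Setting both brackets to zero gives the nullclines N1 + 1.11N2 = 663 and 0.25N1 + N2 = 242.
Substituting N2 = 242 - 0.25N1 into the first: N1(1 - 1.11·0.25) = 663 - 1.11·242.
So N1* = 394/0.722 = 546, and then N2* = 242 - 0.25·546 = 106.

N1* ≈ 546, N2* ≈ 106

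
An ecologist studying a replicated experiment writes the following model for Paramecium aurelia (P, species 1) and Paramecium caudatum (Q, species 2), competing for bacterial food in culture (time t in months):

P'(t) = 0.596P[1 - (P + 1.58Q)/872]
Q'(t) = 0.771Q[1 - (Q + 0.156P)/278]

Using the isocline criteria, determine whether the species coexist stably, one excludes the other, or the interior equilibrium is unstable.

Compare the nullcline intercepts: K1/α12 = 872/1.58 = 552 > K2 = 278; K2/α21 = 278/0.156 = 1780 > K1 = 872.
Since both inequalities hold, each species can invade when rare, so the interior equilibrium is stable.

stable coexistence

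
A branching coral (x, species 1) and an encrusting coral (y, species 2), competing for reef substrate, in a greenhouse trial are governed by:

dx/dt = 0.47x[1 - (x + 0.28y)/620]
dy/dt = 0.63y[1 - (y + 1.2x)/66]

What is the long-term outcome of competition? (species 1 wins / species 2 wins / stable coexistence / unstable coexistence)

species 1 excludes species 2

Compare the nullcline intercepts: K1/α12 = 620/0.28 = 2210 > K2 = 66; K2/α21 = 66/1.2 = 55 < K1 = 620.
Since the inequalities point opposite ways, species 1 can invade but species 2 cannot.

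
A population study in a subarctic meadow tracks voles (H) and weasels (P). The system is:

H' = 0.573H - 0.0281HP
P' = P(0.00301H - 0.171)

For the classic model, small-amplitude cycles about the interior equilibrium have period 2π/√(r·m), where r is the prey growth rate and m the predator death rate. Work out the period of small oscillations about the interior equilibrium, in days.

Here r = 0.573 and m = 0.171, so r·m = 0.098.
ω = √0.098 = 0.313 per day, hence T = 2π/ω ≈ 20.1 days.

T ≈ 20.1 days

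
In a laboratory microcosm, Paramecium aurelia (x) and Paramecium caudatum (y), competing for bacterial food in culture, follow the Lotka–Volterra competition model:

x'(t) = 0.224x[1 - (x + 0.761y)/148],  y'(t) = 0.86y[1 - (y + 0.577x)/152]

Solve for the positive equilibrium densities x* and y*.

Setting both brackets to zero gives the nullclines x + 0.761y = 148 and 0.577x + y = 152.
Substituting y = 152 - 0.577x into the first: x(1 - 0.761·0.577) = 148 - 0.761·152.
So x* = 32.3/0.561 = 57.6, and then y* = 152 - 0.577·57.6 = 119.

x* ≈ 57.6, y* ≈ 119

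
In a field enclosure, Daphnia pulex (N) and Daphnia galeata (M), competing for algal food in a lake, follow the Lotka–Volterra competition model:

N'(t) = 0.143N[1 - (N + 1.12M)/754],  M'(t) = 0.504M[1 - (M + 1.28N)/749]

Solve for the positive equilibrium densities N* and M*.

Setting both brackets to zero gives the nullclines N + 1.12M = 754 and 1.28N + M = 749.
Substituting M = 749 - 1.28N into the first: N(1 - 1.12·1.28) = 754 - 1.12·749.
So N* = -84.9/-0.434 = 196, and then M* = 749 - 1.28·196 = 498.

N* ≈ 196, M* ≈ 498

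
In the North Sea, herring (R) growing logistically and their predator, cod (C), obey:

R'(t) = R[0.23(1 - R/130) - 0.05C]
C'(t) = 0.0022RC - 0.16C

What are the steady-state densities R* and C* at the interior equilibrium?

From dC/dt = 0 with C > 0: 0.0022R* = 0.16, so R* = 72.7.
Substitute into dR/dt = 0: 0.23(1 - 72.7/130) = 0.05C*.
The bracket is 0.441, giving C* = 0.101/0.05 = 2.03.

R* ≈ 72.7, C* ≈ 2.03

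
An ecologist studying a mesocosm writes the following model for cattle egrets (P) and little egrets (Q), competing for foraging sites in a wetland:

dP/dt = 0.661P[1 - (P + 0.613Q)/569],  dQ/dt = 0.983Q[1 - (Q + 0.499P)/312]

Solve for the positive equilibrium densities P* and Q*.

Setting both brackets to zero gives the nullclines P + 0.613Q = 569 and 0.499P + Q = 312.
Substituting Q = 312 - 0.499P into the first: P(1 - 0.613·0.499) = 569 - 0.613·312.
So P* = 378/0.694 = 544, and then Q* = 312 - 0.499·544 = 40.4.

P* ≈ 544, Q* ≈ 40.4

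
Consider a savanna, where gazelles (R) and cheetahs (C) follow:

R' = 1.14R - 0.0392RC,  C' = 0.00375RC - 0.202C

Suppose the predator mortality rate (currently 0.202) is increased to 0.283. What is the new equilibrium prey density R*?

R* ≈ 75.5

At the interior fixed point, setting dC/dt = 0 with C > 0 fixes R* = (predator death rate)/(RC coefficient) — independent of the other coefficients.
With the change, R* = 0.283/0.00375 = 75.5; it rises from 53.9.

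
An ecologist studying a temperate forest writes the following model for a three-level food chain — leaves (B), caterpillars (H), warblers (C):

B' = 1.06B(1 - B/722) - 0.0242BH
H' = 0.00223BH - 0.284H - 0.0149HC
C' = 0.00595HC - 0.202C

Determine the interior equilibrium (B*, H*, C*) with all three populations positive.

B* ≈ 162, H* ≈ 33.9, C* ≈ 5.24

From dC/dt = 0: 0.00595H* = 0.202, so H* = 33.9.
From dB/dt = 0: 1.06(1 - B*/722) = 0.0242·33.9, giving B* = 722·(1 - 0.775) = 162.
From dH/dt = 0: 0.00223·162 - 0.284 = 0.0149C*, so C* = 0.0781/0.0149 = 5.24.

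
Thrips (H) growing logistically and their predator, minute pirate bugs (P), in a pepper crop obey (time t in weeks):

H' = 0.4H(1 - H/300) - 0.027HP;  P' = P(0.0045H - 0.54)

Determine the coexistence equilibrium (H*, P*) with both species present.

H* ≈ 120, P* ≈ 8.89

From dP/dt = 0 with P > 0: 0.0045H* = 0.54, so H* = 120.
Substitute into dH/dt = 0: 0.4(1 - 120/300) = 0.027P*.
The bracket is 0.6, giving P* = 0.24/0.027 = 8.89.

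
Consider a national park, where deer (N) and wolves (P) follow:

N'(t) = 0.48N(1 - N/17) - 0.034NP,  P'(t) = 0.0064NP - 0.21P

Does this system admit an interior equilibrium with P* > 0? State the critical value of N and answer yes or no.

The predator equation gives dP/dt > 0 only when N > 0.21/0.0064 = 32.8.
Without the predator, N → K = 17. Since 17 < 32.8, the predator cannot invade.

Threshold N = 32.8; K < 32.8, so no, the predator goes extinct.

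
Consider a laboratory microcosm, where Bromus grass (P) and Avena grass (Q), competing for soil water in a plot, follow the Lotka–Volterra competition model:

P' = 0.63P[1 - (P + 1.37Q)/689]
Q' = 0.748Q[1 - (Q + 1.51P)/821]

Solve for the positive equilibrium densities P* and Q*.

P* ≈ 408, Q* ≈ 205

Setting both brackets to zero gives the nullclines P + 1.37Q = 689 and 1.51P + Q = 821.
Substituting Q = 821 - 1.51P into the first: P(1 - 1.37·1.51) = 689 - 1.37·821.
So P* = -436/-1.07 = 408, and then Q* = 821 - 1.51·408 = 205.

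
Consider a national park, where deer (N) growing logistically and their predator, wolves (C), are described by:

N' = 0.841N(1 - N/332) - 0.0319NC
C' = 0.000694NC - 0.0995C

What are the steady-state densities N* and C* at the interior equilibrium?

From dC/dt = 0 with C > 0: 0.000694N* = 0.0995, so N* = 143.
Substitute into dN/dt = 0: 0.841(1 - 143/332) = 0.0319C*.
The bracket is 0.568, giving C* = 0.478/0.0319 = 15.

N* ≈ 143, C* ≈ 15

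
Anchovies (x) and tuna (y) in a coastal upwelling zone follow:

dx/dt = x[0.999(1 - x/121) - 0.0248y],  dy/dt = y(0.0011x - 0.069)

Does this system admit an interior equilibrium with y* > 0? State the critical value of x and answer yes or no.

The predator equation gives dy/dt > 0 only when x > 0.069/0.0011 = 62.7.
Without the predator, x → K = 121. Since 121 > 62.7, the predator can invade and persist.

Threshold x = 62.7; K > 62.7, so yes, the predator persists.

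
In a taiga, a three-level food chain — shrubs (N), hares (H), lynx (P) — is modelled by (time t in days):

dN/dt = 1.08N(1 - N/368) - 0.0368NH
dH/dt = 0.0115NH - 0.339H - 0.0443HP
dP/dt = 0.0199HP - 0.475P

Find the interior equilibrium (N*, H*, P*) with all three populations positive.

N* ≈ 68.7, H* ≈ 23.9, P* ≈ 10.2

From dP/dt = 0: 0.0199H* = 0.475, so H* = 23.9.
From dN/dt = 0: 1.08(1 - N*/368) = 0.0368·23.9, giving N* = 368·(1 - 0.813) = 68.7.
From dH/dt = 0: 0.0115·68.7 - 0.339 = 0.0443P*, so P* = 0.451/0.0443 = 10.2.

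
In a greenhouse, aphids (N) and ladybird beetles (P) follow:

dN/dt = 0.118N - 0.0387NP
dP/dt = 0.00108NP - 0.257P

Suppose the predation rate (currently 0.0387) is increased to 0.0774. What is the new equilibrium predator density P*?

P* ≈ 1.52

At the interior fixed point, setting dN/dt = 0 with N > 0 fixes P* = (prey growth rate)/(NP coefficient) — independent of the other coefficients.
With the change, P* = 0.118/0.0774 = 1.52; it falls from 3.05.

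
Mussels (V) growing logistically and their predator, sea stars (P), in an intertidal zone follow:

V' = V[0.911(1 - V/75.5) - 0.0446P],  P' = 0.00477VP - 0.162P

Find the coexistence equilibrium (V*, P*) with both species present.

From dP/dt = 0 with P > 0: 0.00477V* = 0.162, so V* = 34.
Substitute into dV/dt = 0: 0.911(1 - 34/75.5) = 0.0446P*.
The bracket is 0.55, giving P* = 0.501/0.0446 = 11.2.

V* ≈ 34, P* ≈ 11.2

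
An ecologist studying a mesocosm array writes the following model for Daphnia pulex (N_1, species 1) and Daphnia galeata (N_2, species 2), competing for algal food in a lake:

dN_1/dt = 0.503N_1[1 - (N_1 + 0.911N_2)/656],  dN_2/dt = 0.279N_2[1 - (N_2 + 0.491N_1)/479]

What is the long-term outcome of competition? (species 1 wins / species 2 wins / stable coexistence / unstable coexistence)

Compare the nullcline intercepts: K1/α12 = 656/0.911 = 720 > K2 = 479; K2/α21 = 479/0.491 = 976 > K1 = 656.
Since both inequalities hold, each species can invade when rare, so the interior equilibrium is stable.

stable coexistence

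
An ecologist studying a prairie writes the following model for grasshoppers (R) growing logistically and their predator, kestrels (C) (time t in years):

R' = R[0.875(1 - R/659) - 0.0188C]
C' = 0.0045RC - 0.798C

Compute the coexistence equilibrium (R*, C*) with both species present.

From dC/dt = 0 with C > 0: 0.0045R* = 0.798, so R* = 177.
Substitute into dR/dt = 0: 0.875(1 - 177/659) = 0.0188C*.
The bracket is 0.731, giving C* = 0.64/0.0188 = 34.

R* ≈ 177, C* ≈ 34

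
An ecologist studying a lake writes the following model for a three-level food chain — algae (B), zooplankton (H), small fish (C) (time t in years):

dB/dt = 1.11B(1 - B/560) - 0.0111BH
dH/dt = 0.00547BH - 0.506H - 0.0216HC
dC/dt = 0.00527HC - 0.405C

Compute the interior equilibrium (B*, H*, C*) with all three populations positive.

B* ≈ 130, H* ≈ 76.9, C* ≈ 9.4

From dC/dt = 0: 0.00527H* = 0.405, so H* = 76.9.
From dB/dt = 0: 1.11(1 - B*/560) = 0.0111·76.9, giving B* = 560·(1 - 0.769) = 130.
From dH/dt = 0: 0.00547·130 - 0.506 = 0.0216C*, so C* = 0.203/0.0216 = 9.4.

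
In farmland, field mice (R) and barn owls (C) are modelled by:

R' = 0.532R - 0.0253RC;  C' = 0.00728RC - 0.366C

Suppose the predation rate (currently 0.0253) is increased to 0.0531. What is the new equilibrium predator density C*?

C* ≈ 10

At the interior fixed point, setting dR/dt = 0 with R > 0 fixes C* = (prey growth rate)/(RC coefficient) — independent of the other coefficients.
With the change, C* = 0.532/0.0531 = 10; it falls from 21.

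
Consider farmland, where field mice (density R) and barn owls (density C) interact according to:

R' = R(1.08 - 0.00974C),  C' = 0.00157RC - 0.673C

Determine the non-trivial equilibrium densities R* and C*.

Set dC/dt = 0 with C > 0: 0.00157R - 0.673 = 0, so R* = 0.673/0.00157 = 429.
Set dR/dt = 0 with R > 0: 1.08 - 0.00974C = 0, so C* = 1.08/0.00974 = 111.

R* ≈ 429, C* ≈ 111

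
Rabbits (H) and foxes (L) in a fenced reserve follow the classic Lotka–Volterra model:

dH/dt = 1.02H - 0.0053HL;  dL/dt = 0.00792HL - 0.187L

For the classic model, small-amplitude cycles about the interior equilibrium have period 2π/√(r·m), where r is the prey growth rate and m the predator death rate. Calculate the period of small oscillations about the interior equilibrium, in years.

Here r = 1.02 and m = 0.187, so r·m = 0.191.
ω = √0.191 = 0.437 per year, hence T = 2π/ω ≈ 14.4 years.

T ≈ 14.4 years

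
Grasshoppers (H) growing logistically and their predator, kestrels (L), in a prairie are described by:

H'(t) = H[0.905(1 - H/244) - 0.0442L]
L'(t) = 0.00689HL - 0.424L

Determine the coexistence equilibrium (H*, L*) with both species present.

From dL/dt = 0 with L > 0: 0.00689H* = 0.424, so H* = 61.5.
Substitute into dH/dt = 0: 0.905(1 - 61.5/244) = 0.0442L*.
The bracket is 0.748, giving L* = 0.677/0.0442 = 15.3.

H* ≈ 61.5, L* ≈ 15.3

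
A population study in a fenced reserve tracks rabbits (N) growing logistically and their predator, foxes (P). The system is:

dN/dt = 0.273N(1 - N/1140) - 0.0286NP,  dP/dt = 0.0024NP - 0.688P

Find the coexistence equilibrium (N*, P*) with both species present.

N* ≈ 287, P* ≈ 7.15

From dP/dt = 0 with P > 0: 0.0024N* = 0.688, so N* = 287.
Substitute into dN/dt = 0: 0.273(1 - 287/1140) = 0.0286P*.
The bracket is 0.749, giving P* = 0.204/0.0286 = 7.15.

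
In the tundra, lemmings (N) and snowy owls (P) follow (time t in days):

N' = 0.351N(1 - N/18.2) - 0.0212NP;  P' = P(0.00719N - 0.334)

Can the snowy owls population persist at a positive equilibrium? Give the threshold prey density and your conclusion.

Threshold N = 46.5; K < 46.5, so no, the predator goes extinct.

The predator equation gives dP/dt > 0 only when N > 0.334/0.00719 = 46.5.
Without the predator, N → K = 18.2. Since 18.2 < 46.5, the predator cannot invade.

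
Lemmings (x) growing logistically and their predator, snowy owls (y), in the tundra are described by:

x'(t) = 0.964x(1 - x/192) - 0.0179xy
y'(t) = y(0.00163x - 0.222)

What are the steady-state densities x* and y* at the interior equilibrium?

From dy/dt = 0 with y > 0: 0.00163x* = 0.222, so x* = 136.
Substitute into dx/dt = 0: 0.964(1 - 136/192) = 0.0179y*.
The bracket is 0.291, giving y* = 0.28/0.0179 = 15.7.

x* ≈ 136, y* ≈ 15.7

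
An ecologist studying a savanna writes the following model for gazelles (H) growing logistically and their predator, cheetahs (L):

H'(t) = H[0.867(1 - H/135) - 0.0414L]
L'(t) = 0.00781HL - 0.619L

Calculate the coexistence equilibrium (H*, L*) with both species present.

From dL/dt = 0 with L > 0: 0.00781H* = 0.619, so H* = 79.3.
Substitute into dH/dt = 0: 0.867(1 - 79.3/135) = 0.0414L*.
The bracket is 0.413, giving L* = 0.358/0.0414 = 8.65.

H* ≈ 79.3, L* ≈ 8.65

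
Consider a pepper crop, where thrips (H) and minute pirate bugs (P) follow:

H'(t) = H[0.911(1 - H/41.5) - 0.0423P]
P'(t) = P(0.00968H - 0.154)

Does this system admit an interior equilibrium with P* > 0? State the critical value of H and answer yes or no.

The predator equation gives dP/dt > 0 only when H > 0.154/0.00968 = 15.9.
Without the predator, H → K = 41.5. Since 41.5 > 15.9, the predator can invade and persist.

Threshold H = 15.9; K > 15.9, so yes, the predator persists.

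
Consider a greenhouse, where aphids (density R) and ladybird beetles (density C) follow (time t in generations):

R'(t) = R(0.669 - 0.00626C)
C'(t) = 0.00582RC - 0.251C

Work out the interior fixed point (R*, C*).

R* ≈ 43.1, C* ≈ 107

Set dC/dt = 0 with C > 0: 0.00582R - 0.251 = 0, so R* = 0.251/0.00582 = 43.1.
Set dR/dt = 0 with R > 0: 0.669 - 0.00626C = 0, so C* = 0.669/0.00626 = 107.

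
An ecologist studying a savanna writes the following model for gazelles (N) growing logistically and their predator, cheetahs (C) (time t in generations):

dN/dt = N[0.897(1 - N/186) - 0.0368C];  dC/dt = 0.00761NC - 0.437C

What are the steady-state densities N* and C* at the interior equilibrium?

N* ≈ 57.4, C* ≈ 16.8

From dC/dt = 0 with C > 0: 0.00761N* = 0.437, so N* = 57.4.
Substitute into dN/dt = 0: 0.897(1 - 57.4/186) = 0.0368C*.
The bracket is 0.691, giving C* = 0.62/0.0368 = 16.8.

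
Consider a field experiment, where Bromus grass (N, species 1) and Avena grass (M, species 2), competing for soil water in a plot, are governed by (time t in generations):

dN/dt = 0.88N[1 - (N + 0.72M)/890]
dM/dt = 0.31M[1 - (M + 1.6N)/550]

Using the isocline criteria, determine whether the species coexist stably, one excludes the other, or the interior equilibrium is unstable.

species 1 excludes species 2

Compare the nullcline intercepts: K1/α12 = 890/0.72 = 1240 > K2 = 550; K2/α21 = 550/1.6 = 344 < K1 = 890.
Since the inequalities point opposite ways, species 1 can invade but species 2 cannot.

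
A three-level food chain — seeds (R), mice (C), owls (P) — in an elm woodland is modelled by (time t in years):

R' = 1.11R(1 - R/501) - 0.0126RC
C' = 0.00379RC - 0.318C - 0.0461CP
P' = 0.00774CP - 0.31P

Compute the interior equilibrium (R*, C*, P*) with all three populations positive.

R* ≈ 273, C* ≈ 40.1, P* ≈ 15.6

From dP/dt = 0: 0.00774C* = 0.31, so C* = 40.1.
From dR/dt = 0: 1.11(1 - R*/501) = 0.0126·40.1, giving R* = 501·(1 - 0.455) = 273.
From dC/dt = 0: 0.00379·273 - 0.318 = 0.0461P*, so P* = 0.718/0.0461 = 15.6.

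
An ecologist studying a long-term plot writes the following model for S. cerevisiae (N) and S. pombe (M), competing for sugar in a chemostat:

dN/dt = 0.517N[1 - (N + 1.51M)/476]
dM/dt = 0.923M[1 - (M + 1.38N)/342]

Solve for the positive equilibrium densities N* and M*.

N* ≈ 37.3, M* ≈ 291

Setting both brackets to zero gives the nullclines N + 1.51M = 476 and 1.38N + M = 342.
Substituting M = 342 - 1.38N into the first: N(1 - 1.51·1.38) = 476 - 1.51·342.
So N* = -40.4/-1.08 = 37.3, and then M* = 342 - 1.38·37.3 = 291.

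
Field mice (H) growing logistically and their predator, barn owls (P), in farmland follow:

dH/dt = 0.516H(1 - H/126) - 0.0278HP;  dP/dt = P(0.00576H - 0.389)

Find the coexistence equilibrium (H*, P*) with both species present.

From dP/dt = 0 with P > 0: 0.00576H* = 0.389, so H* = 67.5.
Substitute into dH/dt = 0: 0.516(1 - 67.5/126) = 0.0278P*.
The bracket is 0.464, giving P* = 0.239/0.0278 = 8.61.

H* ≈ 67.5, P* ≈ 8.61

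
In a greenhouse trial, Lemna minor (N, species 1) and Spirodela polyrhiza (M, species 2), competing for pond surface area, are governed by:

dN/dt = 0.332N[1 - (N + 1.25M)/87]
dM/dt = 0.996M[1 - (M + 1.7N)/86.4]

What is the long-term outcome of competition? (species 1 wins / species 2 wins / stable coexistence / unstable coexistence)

unstable coexistence (outcome depends on initial conditions)

Compare the nullcline intercepts: K1/α12 = 87/1.25 = 69.6 < K2 = 86.4; K2/α21 = 86.4/1.7 = 50.8 < K1 = 87.
Since both are reversed, neither can invade when rare; the interior point is a saddle.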